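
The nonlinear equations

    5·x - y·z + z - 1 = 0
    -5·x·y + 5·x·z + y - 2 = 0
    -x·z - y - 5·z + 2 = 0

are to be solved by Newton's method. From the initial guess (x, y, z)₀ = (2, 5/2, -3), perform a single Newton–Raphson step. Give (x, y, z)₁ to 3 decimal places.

At (2, 5/2, -3): F = (13.500, -54.500, 20.500).
Jacobian J = [[5, -z, -y + 1], [-5·y + 5·z, -5·x + 1, 5·x], [-z, -1, -x - 5]].
At the point, J = [[5.000, 3.000, -1.500], [-27.500, -9.000, 10.000], [3.000, -1.000, -7.000]] (det J = -204.250).
Solving J·Δ = −F gives Δ = (0.477, -3.480, 3.630).
Then the next iterate is (x, y, z)₁ = (2.477, -0.980, 0.630).

(2.477, -0.980, 0.630)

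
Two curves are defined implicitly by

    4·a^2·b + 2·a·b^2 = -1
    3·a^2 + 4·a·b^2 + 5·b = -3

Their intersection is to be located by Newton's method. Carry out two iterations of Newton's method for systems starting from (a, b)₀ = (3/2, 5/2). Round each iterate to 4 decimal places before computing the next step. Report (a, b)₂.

At (3/2, 5/2): F = (42.2500, 59.7500).
Jacobian J = [[8·a·b + 2·b^2, 4·a^2 + 4·a·b], [6·a + 4·b^2, 8·a·b + 5]].
At the point, J = [[42.5000, 24.0000], [34.0000, 35.0000]] (det J = 671.5000).
Solving J·Δ = −F gives Δ = (-0.0666, -1.6424).
Then the next iterate is (a, b)₁ = (1.4334, 0.8576).
Round to (1.4334, 0.8576) and repeat: F = (10.156689, 17.668842), J = [[11.305226, 13.135678], [11.542311, 14.834271]].
Δ = (5.0610, -5.1290), so (a, b)₂ = (6.4944, -4.2714).

(6.4944, -4.2714)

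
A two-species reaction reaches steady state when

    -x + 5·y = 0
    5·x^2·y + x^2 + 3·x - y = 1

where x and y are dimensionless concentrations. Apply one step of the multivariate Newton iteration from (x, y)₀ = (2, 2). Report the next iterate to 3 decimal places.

(1.673, 0.335)

At (2, 2): F = (8.000, 47.000).
Jacobian J = [[-1, 5], [10·x·y + 2·x + 3, 5·x^2 - 1]].
At the point, J = [[-1.000, 5.000], [47.000, 19.000]] (det J = -254.000).
Solving J·Δ = −F gives Δ = (-0.327, -1.665).
Then the next iterate is (x, y)₁ = (1.673, 0.335).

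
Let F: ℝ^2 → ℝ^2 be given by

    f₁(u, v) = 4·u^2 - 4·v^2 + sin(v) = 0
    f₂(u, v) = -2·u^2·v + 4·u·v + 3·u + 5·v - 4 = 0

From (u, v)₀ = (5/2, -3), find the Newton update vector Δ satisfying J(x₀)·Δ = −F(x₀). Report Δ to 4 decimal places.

(0.1482, 0.3554)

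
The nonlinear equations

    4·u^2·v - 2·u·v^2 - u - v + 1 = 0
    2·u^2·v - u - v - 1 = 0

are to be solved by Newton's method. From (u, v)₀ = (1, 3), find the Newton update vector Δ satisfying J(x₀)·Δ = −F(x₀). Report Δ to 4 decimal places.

(0.0000, -1.0000)

At (1, 3): F = (-9.0000, 1.0000).
Jacobian J = [[8·u·v - 2·v^2 - 1, 4·u^2 - 4·u·v - 1], [4·u·v - 1, 2·u^2 - 1]].
At the point, J = [[5.0000, -9.0000], [11.0000, 1.0000]] (det J = 104.0000).
Solving J·Δ = −F gives Δ = (0.0000, -1.0000).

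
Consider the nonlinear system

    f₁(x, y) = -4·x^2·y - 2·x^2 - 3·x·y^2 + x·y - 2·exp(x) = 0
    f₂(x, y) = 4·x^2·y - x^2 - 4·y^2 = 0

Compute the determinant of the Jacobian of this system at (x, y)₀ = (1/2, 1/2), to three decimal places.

J = [[-8·x·y - 4·x - 3·y^2 + y - 2·exp(x), -4·x^2 - 6·x·y + x], [8·x·y - 2·x, 4·x^2 - 8·y]].
At the point, J = [[-7.54744, -2.000], [1.000, -3.000]].
det J = 24.642.

24.642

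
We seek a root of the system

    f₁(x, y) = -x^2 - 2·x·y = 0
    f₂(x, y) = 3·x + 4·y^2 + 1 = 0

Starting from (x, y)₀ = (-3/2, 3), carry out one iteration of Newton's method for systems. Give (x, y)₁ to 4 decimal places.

(-0.7037, 1.5463)

At (-3/2, 3): F = (6.7500, 32.5000).
Jacobian J = [[-2·x - 2·y, -2·x], [3, 8·y]].
At the point, J = [[-3.0000, 3.0000], [3.0000, 24.0000]] (det J = -81.0000).
Solving J·Δ = −F gives Δ = (0.7963, -1.4537).
Then the next iterate is (x, y)₁ = (-0.7037, 1.5463).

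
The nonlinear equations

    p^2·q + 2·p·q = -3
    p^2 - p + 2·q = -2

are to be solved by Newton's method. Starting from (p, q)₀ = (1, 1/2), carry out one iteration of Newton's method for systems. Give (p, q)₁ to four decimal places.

At (1, 1/2): F = (4.5000, 3.0000).
Jacobian J = [[2·p·q + 2·q, p^2 + 2·p], [2·p - 1, 2]].
At the point, J = [[2.0000, 3.0000], [1.0000, 2.0000]] (det J = 1.0000).
Solving J·Δ = −F gives Δ = (0.0000, -1.5000).
Then the next iterate is (p, q)₁ = (1.0000, -1.0000).

(1.0000, -1.0000)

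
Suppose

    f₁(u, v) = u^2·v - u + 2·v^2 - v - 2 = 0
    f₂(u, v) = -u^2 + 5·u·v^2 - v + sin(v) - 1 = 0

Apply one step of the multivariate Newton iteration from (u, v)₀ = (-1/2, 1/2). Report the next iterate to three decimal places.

(-5.830, -4.796)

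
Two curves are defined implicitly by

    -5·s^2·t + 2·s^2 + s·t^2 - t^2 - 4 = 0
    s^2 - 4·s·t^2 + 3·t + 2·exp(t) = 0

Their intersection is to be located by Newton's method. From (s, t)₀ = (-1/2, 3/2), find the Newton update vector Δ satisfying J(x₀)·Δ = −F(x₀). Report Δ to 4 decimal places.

(0.6419, -0.6566)

At (-1/2, 3/2): F = (-8.7500, 18.213378).
Jacobian J = [[-10·s·t + 4·s + t^2, -5·s^2 + 2·s·t - 2·t], [2·s - 4·t^2, -8·s·t + 2·exp(t) + 3]].
At the point, J = [[7.7500, -5.7500], [-10.0000, 17.963378]] (det J = 81.716181).
Solving J·Δ = −F gives Δ = (0.6419, -0.6566).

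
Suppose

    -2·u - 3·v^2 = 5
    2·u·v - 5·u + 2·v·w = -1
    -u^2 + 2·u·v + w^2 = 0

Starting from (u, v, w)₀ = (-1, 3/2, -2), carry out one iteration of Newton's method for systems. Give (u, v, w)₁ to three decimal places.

(-2.500, 0.750, -3.500)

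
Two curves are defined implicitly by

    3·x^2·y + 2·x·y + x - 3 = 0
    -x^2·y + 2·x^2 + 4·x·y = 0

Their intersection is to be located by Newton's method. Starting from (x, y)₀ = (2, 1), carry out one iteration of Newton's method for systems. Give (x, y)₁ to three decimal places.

At (2, 1): F = (15.000, 12.000).
Jacobian J = [[6·x·y + 2·y + 1, 3·x^2 + 2·x], [-2·x·y + 4·x + 4·y, -x^2 + 4·x]].
At the point, J = [[15.000, 16.000], [8.000, 4.000]] (det J = -68.000).
Solving J·Δ = −F gives Δ = (-1.941, 0.882).
Then the next iterate is (x, y)₁ = (0.059, 1.882).

(0.059, 1.882)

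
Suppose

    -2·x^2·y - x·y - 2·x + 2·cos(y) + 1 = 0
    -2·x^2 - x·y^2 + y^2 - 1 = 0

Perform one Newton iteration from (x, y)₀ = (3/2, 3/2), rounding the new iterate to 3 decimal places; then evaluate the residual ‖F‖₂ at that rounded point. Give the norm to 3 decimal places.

2.867

At (3/2, 3/2): F = (-10.85853, -6.625).
Jacobian J = [[-4·x·y - y - 2, -2·x^2 - x - 2·sin(y)], [-4·x - y^2, -2·x·y + 2·y]].
At the point, J = [[-12.500, -7.99499], [-8.250, -1.500]] (det J = -47.20867).
Solving J·Δ = −F gives Δ = (-0.777, -0.143).
Then the next iterate is (x, y)₁ = (0.723, 1.357).
Re-evaluating at (0.723, 1.357): F = (-2.42145, -1.53538), so ‖F‖₂ = 2.867.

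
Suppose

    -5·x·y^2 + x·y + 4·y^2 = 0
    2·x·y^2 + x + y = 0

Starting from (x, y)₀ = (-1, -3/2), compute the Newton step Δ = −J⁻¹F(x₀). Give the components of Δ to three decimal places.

(0.676, 0.469)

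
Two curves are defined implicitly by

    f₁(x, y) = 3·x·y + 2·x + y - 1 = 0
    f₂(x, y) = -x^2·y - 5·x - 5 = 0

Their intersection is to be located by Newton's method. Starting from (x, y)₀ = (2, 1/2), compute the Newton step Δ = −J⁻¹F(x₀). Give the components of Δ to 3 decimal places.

At (2, 1/2): F = (6.500, -17.000).
Jacobian J = [[3·y + 2, 3·x + 1], [-2·x·y - 5, -x^2]].
At the point, J = [[3.500, 7.000], [-7.000, -4.000]] (det J = 35.000).
Solving J·Δ = −F gives Δ = (-2.657, 0.400).

(-2.657, 0.400)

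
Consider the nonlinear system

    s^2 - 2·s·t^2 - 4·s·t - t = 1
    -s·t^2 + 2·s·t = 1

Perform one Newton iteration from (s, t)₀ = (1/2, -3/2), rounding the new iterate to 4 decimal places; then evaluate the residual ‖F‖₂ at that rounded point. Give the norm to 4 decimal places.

At (1/2, -3/2): F = (1.5000, -3.6250).
Jacobian J = [[2·s - 2·t^2 - 4·t, -4·s·t - 4·s - 1], [-t^2 + 2·t, -2·s·t + 2·s]].
At the point, J = [[2.5000, 0.0000], [-5.2500, 2.5000]] (det J = 6.2500).
Solving J·Δ = −F gives Δ = (-0.6000, 0.1900).
Then the next iterate is (s, t)₁ = (-0.1000, -1.3100).
Re-evaluating at (-0.1000, -1.3100): F = (0.139220, -0.566390), so ‖F‖₂ = 0.5832.

0.5832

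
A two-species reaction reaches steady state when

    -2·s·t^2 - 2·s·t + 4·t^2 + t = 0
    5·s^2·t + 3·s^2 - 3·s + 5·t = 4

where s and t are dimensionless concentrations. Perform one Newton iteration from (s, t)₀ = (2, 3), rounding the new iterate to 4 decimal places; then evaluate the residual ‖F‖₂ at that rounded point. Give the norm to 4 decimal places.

1.0209

At (2, 3): F = (-9.0000, 77.0000).
Jacobian J = [[-2·t^2 - 2·t, -4·s·t - 2·s + 8·t + 1], [10·s·t + 6·s - 3, 5·s^2 + 5]].
At the point, J = [[-24.0000, -3.0000], [69.0000, 25.0000]] (det J = -393.0000).
Solving J·Δ = −F gives Δ = (0.0153, -3.1221).
Then the next iterate is (s, t)₁ = (2.0153, -0.1221).
Re-evaluating at (2.0153, -0.1221): F = (0.369580, -0.951603), so ‖F‖₂ = 1.0209.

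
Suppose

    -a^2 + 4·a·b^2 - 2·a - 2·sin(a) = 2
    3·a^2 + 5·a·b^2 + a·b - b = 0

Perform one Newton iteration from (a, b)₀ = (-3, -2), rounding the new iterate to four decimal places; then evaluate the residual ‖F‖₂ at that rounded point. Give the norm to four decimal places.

16.4027

At (-3, -2): F = (-52.717760, -25.0000).
Jacobian J = [[-2·a + 4·b^2 - 2·cos(a) - 2, 8·a·b], [6·a + 5·b^2 + b, 10·a·b + a - 1]].
At the point, J = [[21.979985, 48.0000], [0.0000, 56.0000]] (det J = 1230.879160).
Solving J·Δ = −F gives Δ = (1.4235, 0.4464).
Then the next iterate is (a, b)₁ = (-1.5765, -1.5536).
Re-evaluating at (-1.5765, -1.5536): F = (-14.553006, -7.566870), so ‖F‖₂ = 16.4027.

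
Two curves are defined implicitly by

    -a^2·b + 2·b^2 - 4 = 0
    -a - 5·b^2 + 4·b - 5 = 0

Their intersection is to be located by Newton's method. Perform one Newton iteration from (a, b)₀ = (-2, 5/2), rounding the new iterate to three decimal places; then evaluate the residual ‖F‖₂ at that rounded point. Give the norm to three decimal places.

7.506

At (-2, 5/2): F = (-1.500, -24.250).
Jacobian J = [[-2·a·b, -a^2 + 4·b], [-1, -10·b + 4]].
At the point, J = [[10.000, 6.000], [-1.000, -21.000]] (det J = -204.000).
Solving J·Δ = −F gives Δ = (0.868, -1.196).
Then the next iterate is (a, b)₁ = (-1.132, 1.304).
Re-evaluating at (-1.132, 1.304): F = (-2.27014, -7.15408), so ‖F‖₂ = 7.506.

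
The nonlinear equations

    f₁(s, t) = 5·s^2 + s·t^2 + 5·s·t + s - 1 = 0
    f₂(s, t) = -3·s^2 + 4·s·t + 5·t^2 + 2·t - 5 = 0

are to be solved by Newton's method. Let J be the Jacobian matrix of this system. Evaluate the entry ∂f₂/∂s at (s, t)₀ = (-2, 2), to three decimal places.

∂f₂/∂s = -6·s + 4·t.
At (-2, 2) this is 20.000.

20.000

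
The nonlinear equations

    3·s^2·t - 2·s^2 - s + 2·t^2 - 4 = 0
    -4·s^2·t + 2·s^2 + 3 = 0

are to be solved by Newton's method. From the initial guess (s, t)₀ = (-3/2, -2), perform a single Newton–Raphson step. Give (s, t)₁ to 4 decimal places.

(-0.9095, -1.1350)

At (-3/2, -2): F = (-12.5000, 25.5000).
Jacobian J = [[6·s·t - 4·s - 1, 3·s^2 + 4·t], [-8·s·t + 4·s, -4·s^2]].
At the point, J = [[23.0000, -1.2500], [-30.0000, -9.0000]] (det J = -244.5000).
Solving J·Δ = −F gives Δ = (0.5905, 0.8650).
Then the next iterate is (s, t)₁ = (-0.9095, -1.1350).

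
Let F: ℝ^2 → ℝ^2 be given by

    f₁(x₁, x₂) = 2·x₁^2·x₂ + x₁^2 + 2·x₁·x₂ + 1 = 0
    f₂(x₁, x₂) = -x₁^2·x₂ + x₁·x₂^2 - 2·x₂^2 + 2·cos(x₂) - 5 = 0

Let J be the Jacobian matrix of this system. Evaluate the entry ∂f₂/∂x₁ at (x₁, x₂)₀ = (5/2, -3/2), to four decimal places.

9.7500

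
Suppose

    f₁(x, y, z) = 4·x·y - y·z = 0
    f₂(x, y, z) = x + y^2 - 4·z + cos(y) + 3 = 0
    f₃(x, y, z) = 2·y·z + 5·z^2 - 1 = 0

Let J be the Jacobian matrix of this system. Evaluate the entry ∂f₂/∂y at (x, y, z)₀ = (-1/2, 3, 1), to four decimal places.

5.8589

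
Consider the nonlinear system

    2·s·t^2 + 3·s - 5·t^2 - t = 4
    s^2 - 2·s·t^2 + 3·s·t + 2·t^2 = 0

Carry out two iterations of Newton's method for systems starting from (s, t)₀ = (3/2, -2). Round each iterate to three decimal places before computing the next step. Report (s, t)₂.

At (3/2, -2): F = (-5.500, -10.750).
Jacobian J = [[2·t^2 + 3, 4·s·t - 10·t - 1], [2·s - 2·t^2 + 3·t, -4·s·t + 3·s + 4·t]].
At the point, J = [[11.000, 7.000], [-11.000, 8.500]] (det J = 170.500).
Solving J·Δ = −F gives Δ = (-0.167, 1.048).
Then the next iterate is (s, t)₁ = (1.333, -0.952).
Round to (1.333, -0.952) and repeat: F = (-1.16431, -2.63376), J = [[4.81261, 3.44394], [-2.00261, 5.26706]].
Δ = (-0.091, 0.465), so (s, t)₂ = (1.242, -0.487).

(1.242, -0.487)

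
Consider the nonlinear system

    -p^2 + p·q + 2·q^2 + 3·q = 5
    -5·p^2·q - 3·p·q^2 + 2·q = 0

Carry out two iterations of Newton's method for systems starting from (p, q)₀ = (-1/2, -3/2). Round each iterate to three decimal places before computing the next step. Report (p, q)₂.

(-0.200, -2.461)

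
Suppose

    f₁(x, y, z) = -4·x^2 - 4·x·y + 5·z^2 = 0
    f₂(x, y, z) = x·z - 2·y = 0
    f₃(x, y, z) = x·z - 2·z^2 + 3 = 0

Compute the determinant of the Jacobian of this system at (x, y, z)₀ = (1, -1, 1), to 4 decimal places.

-20.0000

J = [[-8·x - 4·y, -4·x, 10·z], [z, -2, x], [z, 0, x - 4·z]].
At the point, J = [[-4.0000, -4.0000, 10.0000], [1.0000, -2.0000, 1.0000], [1.0000, 0.0000, -3.0000]].
det J = -20.0000.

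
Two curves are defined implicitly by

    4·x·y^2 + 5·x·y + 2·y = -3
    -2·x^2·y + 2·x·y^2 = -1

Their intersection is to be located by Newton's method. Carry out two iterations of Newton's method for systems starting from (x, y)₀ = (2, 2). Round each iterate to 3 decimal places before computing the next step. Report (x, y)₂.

(0.856, 0.370)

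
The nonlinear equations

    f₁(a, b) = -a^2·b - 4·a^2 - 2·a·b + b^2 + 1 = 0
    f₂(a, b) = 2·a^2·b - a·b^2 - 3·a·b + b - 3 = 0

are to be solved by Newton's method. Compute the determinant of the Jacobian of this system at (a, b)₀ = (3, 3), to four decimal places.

546.0000

J = [[-2·a·b - 8·a - 2·b, -a^2 - 2·a + 2·b], [4·a·b - b^2 - 3·b, 2·a^2 - 2·a·b - 3·a + 1]].
At the point, J = [[-48.0000, -9.0000], [18.0000, -8.0000]].
det J = 546.0000.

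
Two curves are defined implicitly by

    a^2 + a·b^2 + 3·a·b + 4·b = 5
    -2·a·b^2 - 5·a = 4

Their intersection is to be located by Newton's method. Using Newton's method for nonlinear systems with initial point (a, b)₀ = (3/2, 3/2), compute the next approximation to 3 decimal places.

(-1.769, 2.923)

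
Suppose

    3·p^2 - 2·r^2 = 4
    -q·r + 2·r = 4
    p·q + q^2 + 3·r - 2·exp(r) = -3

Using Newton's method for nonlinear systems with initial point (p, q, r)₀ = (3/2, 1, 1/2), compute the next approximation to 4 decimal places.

(1.9254, 0.0789, 3.5394)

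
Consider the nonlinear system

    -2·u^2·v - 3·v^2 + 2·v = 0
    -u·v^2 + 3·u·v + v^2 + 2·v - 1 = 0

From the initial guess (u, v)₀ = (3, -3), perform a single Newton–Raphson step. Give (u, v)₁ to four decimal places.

At (3, -3): F = (21.0000, -52.0000).
Jacobian J = [[-4·u·v, -2·u^2 - 6·v + 2], [-v^2 + 3·v, -2·u·v + 3·u + 2·v + 2]].
At the point, J = [[36.0000, 2.0000], [-18.0000, 23.0000]] (det J = 864.0000).
Solving J·Δ = −F gives Δ = (-0.6794, 1.7292).
Then the next iterate is (u, v)₁ = (2.3206, -1.2708).

(2.3206, -1.2708)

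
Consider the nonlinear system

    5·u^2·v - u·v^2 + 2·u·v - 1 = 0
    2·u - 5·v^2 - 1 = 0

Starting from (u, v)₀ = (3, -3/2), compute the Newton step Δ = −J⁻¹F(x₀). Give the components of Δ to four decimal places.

(-1.0172, 0.5523)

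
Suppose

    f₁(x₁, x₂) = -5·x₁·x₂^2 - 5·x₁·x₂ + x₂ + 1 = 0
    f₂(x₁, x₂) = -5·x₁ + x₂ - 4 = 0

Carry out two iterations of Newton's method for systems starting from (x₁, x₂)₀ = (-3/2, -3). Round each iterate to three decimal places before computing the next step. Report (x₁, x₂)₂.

(-1.091, -1.454)

At (-3/2, -3): F = (43.000, 0.500).
Jacobian J = [[-5·x₂^2 - 5·x₂, -10·x₁·x₂ - 5·x₁ + 1], [-5, 1]].
At the point, J = [[-30.000, -36.500], [-5.000, 1.000]] (det J = -212.500).
Solving J·Δ = −F gives Δ = (0.288, 0.941).
Then the next iterate is (x₁, x₂)₁ = (-1.212, -2.059).
Round to (-1.212, -2.059) and repeat: F = (12.15471, 0.001), J = [[-10.90241, -17.89508], [-5.000, 1.000]].
Δ = (0.121, 0.605), so (x₁, x₂)₂ = (-1.091, -1.454).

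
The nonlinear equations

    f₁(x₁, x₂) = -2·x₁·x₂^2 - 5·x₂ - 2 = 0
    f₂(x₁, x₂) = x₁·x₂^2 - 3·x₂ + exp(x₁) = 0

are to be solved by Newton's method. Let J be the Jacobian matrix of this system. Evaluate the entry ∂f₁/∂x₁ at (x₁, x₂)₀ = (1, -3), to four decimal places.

∂f₁/∂x₁ = -2·x₂^2.
At (1, -3) this is -18.0000.

-18.0000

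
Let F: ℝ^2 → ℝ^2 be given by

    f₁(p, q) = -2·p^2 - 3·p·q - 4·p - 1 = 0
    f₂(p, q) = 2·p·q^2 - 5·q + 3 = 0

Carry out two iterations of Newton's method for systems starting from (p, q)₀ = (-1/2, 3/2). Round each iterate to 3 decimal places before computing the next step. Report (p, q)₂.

(-0.191, 0.584)

At (-1/2, 3/2): F = (2.750, -6.750).
Jacobian J = [[-4·p - 3·q - 4, -3·p], [2·q^2, 4·p·q - 5]].
At the point, J = [[-6.500, 1.500], [4.500, -8.000]] (det J = 45.250).
Solving J·Δ = −F gives Δ = (0.262, -0.696).
Then the next iterate is (p, q)₁ = (-0.238, 0.804).
Round to (-0.238, 0.804) and repeat: F = (0.41277, -1.32769), J = [[-5.460, 0.714], [1.29283, -5.76541]].
Δ = (0.047, -0.220), so (p, q)₂ = (-0.191, 0.584).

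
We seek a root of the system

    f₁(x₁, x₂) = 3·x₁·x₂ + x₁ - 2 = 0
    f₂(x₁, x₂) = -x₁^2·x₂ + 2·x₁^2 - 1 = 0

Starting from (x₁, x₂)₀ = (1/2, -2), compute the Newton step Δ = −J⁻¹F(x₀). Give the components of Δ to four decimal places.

At (1/2, -2): F = (-4.5000, 0.0000).
Jacobian J = [[3·x₂ + 1, 3·x₁], [-2·x₁·x₂ + 4·x₁, -x₁^2]].
At the point, J = [[-5.0000, 1.5000], [4.0000, -0.2500]] (det J = -4.7500).
Solving J·Δ = −F gives Δ = (0.2368, 3.7895).

(0.2368, 3.7895)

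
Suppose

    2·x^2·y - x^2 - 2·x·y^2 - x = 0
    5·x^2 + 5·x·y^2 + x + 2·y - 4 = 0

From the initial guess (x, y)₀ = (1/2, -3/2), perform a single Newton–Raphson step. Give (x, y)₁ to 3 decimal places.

(2.877, 6.023)

At (1/2, -3/2): F = (-3.750, 0.375).
Jacobian J = [[4·x·y - 2·x - 2·y^2 - 1, 2·x^2 - 4·x·y], [10·x + 5·y^2 + 1, 10·x·y + 2]].
At the point, J = [[-9.500, 3.500], [17.250, -5.500]] (det J = -8.125).
Solving J·Δ = −F gives Δ = (2.377, 7.523).
Then the next iterate is (x, y)₁ = (2.877, 6.023).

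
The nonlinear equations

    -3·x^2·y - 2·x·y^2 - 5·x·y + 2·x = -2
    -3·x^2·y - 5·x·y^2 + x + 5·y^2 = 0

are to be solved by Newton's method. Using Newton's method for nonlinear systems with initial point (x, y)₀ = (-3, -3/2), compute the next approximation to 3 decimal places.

(-3.104, -0.507)

At (-3, -3/2): F = (27.500, 82.500).
Jacobian J = [[-6·x·y - 2·y^2 - 5·y + 2, -3·x^2 - 4·x·y - 5·x], [-6·x·y - 5·y^2 + 1, -3·x^2 - 10·x·y + 10·y]].
At the point, J = [[-22.000, -30.000], [-37.250, -87.000]] (det J = 796.500).
Solving J·Δ = −F gives Δ = (-0.104, 0.993).
Then the next iterate is (x, y)₁ = (-3.104, -0.507).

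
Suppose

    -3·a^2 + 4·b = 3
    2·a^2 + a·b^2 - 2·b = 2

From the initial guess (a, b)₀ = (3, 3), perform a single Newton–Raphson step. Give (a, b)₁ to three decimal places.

(1.828, 2.226)

At (3, 3): F = (-18.000, 37.000).
Jacobian J = [[-6·a, 4], [4·a + b^2, 2·a·b - 2]].
At the point, J = [[-18.000, 4.000], [21.000, 16.000]] (det J = -372.000).
Solving J·Δ = −F gives Δ = (-1.172, -0.774).
Then the next iterate is (a, b)₁ = (1.828, 2.226).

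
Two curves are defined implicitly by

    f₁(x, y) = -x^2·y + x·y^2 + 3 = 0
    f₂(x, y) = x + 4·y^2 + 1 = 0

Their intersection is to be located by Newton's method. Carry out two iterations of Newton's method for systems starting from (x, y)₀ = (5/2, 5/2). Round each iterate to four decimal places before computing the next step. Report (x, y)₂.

At (5/2, 5/2): F = (3.0000, 28.5000).
Jacobian J = [[-2·x·y + y^2, -x^2 + 2·x·y], [1, 8·y]].
At the point, J = [[-6.2500, 6.2500], [1.0000, 20.0000]] (det J = -131.2500).
Solving J·Δ = −F gives Δ = (-0.9000, -1.3800).
Then the next iterate is (x, y)₁ = (1.6000, 1.1200).
Round to (1.6000, 1.1200) and repeat: F = (2.139840, 7.6176), J = [[-2.3296, 1.0240], [1.0000, 8.9600]].
Δ = (0.5194, -0.9081), so (x, y)₂ = (2.1194, 0.2119).

(2.1194, 0.2119)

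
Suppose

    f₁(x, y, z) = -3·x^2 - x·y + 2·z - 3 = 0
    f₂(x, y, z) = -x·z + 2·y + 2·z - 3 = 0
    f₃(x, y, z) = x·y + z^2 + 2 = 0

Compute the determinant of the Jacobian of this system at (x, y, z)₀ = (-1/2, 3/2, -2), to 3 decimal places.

J = [[-6·x - y, -x, 2], [-z, 2, -x + 2], [y, x, 2·z]].
At the point, J = [[1.500, 0.500, 2.000], [2.000, 2.000, 2.500], [1.500, -0.500, -4.000]].
det J = -12.250.

-12.250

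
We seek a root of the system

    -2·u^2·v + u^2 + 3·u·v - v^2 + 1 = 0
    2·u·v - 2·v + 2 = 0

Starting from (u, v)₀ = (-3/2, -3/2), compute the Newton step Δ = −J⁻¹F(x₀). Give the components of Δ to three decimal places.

At (-3/2, -3/2): F = (14.500, 9.500).
Jacobian J = [[-4·u·v + 2·u + 3·v, -2·u^2 + 3·u - 2·v], [2·v, 2·u - 2]].
At the point, J = [[-16.500, -6.000], [-3.000, -5.000]] (det J = 64.500).
Solving J·Δ = −F gives Δ = (0.240, 1.756).

(0.240, 1.756)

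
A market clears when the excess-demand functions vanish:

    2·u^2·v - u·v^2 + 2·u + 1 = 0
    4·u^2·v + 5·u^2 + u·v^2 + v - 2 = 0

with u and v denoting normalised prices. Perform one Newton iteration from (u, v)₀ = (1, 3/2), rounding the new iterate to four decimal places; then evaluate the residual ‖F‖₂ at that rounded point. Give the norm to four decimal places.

3.0071

At (1, 3/2): F = (3.7500, 12.7500).
Jacobian J = [[4·u·v - v^2 + 2, 2·u^2 - 2·u·v], [8·u·v + 10·u + v^2, 4·u^2 + 2·u·v + 1]].
At the point, J = [[5.7500, -1.0000], [24.2500, 8.0000]] (det J = 70.2500).
Solving J·Δ = −F gives Δ = (-0.6085, 0.2509).
Then the next iterate is (u, v)₁ = (0.3915, 1.7509).
Re-evaluating at (0.3915, 1.7509): F = (1.119526, 2.790921), so ‖F‖₂ = 3.0071.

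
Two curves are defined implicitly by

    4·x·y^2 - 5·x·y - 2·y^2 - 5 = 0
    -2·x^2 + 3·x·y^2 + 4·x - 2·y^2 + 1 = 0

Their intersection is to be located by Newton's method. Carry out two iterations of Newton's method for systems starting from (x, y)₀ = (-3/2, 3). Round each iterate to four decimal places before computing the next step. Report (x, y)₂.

At (-3/2, 3): F = (-54.5000, -68.0000).
Jacobian J = [[4·y^2 - 5·y, 8·x·y - 5·x - 4·y], [-4·x + 3·y^2 + 4, 6·x·y - 4·y]].
At the point, J = [[21.0000, -40.5000], [37.0000, -39.0000]] (det J = 679.5000).
Solving J·Δ = −F gives Δ = (0.9249, -0.8661).
Then the next iterate is (x, y)₁ = (-0.5751, 2.1339).
Round to (-0.5751, 2.1339) and repeat: F = (-18.445968, -18.925142), J = [[7.544617, -15.477747], [19.960988, -15.898835]].
Δ = (-0.0019, -1.1927), so (x, y)₂ = (-0.5770, 0.9412).

(-0.5770, 0.9412)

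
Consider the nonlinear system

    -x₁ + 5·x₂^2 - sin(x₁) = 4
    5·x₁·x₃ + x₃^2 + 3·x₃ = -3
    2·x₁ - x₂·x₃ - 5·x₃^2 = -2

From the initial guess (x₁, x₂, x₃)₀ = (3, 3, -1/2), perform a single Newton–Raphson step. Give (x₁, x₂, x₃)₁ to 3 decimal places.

(-0.616, 1.737, -0.693)

At (3, 3, -1/2): F = (37.85888, -5.750, 8.250).
Jacobian J = [[-cos(x₁) - 1, 10·x₂, 0], [5·x₃, 0, 5·x₁ + 2·x₃ + 3], [2, -x₃, -x₂ - 10·x₃]].
At the point, J = [[-0.01001, 30.000, 0.000], [-2.500, 0.000, 17.000], [2.000, 0.500, 2.000]] (det J = 1170.08506).
Solving J·Δ = −F gives Δ = (-3.616, -1.263, -0.193).
Then the next iterate is (x₁, x₂, x₃)₁ = (-0.616, 1.737, -0.693).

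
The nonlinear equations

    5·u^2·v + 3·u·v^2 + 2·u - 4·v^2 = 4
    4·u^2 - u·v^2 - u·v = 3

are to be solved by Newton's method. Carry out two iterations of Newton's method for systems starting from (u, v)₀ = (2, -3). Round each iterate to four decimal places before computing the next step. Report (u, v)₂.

At (2, -3): F = (-42.0000, 1.0000).
Jacobian J = [[10·u·v + 3·v^2 + 2, 5·u^2 + 6·u·v - 8·v], [8·u - v^2 - v, -2·u·v - u]].
At the point, J = [[-31.0000, 8.0000], [10.0000, 10.0000]] (det J = -390.0000).
Solving J·Δ = −F gives Δ = (-1.0974, 0.9974).
Then the next iterate is (u, v)₁ = (0.9026, -2.0026).
Round to (0.9026, -2.0026) and repeat: F = (-15.534506, -1.553499), J = [[-4.044247, 9.248953], [5.212993, 2.712494]].
Δ = (-0.4692, 1.4744), so (u, v)₂ = (0.4334, -0.5282).

(0.4334, -0.5282)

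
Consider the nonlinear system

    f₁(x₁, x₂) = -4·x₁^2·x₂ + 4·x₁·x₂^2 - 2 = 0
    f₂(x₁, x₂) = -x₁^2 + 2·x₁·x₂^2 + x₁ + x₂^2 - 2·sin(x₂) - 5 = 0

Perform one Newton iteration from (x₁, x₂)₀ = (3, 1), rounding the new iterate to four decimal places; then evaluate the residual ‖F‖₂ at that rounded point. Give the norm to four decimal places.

6.2084

At (3, 1): F = (-26.0000, -5.682942).
Jacobian J = [[-8·x₁·x₂ + 4·x₂^2, -4·x₁^2 + 8·x₁·x₂], [-2·x₁ + 2·x₂^2 + 1, 4·x₁·x₂ + 2·x₂ - 2·cos(x₂)]].
At the point, J = [[-20.0000, -12.0000], [-3.0000, 12.919395]] (det J = -294.387908).
Solving J·Δ = −F gives Δ = (-1.3727, 0.1211).
Then the next iterate is (x₁, x₂)₁ = (1.6273, 1.1211).
Re-evaluating at (1.6273, 1.1211): F = (-5.693976, -2.474505), so ‖F‖₂ = 6.2084.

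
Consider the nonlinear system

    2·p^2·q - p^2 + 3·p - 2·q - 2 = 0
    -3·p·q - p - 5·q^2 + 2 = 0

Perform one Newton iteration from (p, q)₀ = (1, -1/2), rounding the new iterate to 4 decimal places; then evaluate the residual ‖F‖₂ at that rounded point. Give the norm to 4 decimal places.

At (1, -1/2): F = (0.0000, 1.2500).
Jacobian J = [[4·p·q - 2·p + 3, 2·p^2 - 2], [-3·q - 1, -3·p - 10·q]].
At the point, J = [[-1.0000, 0.0000], [0.5000, 2.0000]] (det J = -2.0000).
Solving J·Δ = −F gives Δ = (0.0000, -0.6250).
Then the next iterate is (p, q)₁ = (1.0000, -1.1250).
Re-evaluating at (1.0000, -1.1250): F = (0.0000, -1.953125), so ‖F‖₂ = 1.9531.

1.9531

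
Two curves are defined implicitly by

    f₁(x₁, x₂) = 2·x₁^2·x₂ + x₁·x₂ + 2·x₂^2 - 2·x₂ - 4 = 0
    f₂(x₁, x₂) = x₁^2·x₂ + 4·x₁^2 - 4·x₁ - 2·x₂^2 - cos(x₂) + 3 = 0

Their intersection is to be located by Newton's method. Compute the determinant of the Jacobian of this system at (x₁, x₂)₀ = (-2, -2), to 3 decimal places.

J = [[4·x₁·x₂ + x₂, 2·x₁^2 + x₁ + 4·x₂ - 2], [2·x₁·x₂ + 8·x₁ - 4, x₁^2 - 4·x₂ + sin(x₂)]].
At the point, J = [[14.000, -4.000], [-12.000, 11.09070]].
det J = 107.270.

107.270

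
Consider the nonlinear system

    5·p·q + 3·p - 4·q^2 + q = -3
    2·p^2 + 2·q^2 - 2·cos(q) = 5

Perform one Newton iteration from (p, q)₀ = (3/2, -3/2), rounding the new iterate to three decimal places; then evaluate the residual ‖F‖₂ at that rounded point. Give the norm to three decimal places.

1.953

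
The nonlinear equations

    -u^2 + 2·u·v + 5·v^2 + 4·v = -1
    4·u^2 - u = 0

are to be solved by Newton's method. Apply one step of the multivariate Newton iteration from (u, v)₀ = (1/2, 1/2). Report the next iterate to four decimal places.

At (1/2, 1/2): F = (4.5000, 0.5000).
Jacobian J = [[-2·u + 2·v, 2·u + 10·v + 4], [8·u - 1, 0]].
At the point, J = [[0.0000, 10.0000], [3.0000, 0.0000]] (det J = -30.0000).
Solving J·Δ = −F gives Δ = (-0.1667, -0.4500).
Then the next iterate is (u, v)₁ = (0.3333, 0.0500).

(0.3333, 0.0500)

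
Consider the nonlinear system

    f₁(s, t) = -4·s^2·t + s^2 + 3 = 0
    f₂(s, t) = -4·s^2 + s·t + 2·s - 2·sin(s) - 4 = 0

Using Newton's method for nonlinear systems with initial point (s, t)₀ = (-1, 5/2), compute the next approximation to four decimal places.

(0.3465, 7.0593)

At (-1, 5/2): F = (-6.0000, -10.817058).
Jacobian J = [[-8·s·t + 2·s, -4·s^2], [-8·s + t - 2·cos(s) + 2, s]].
At the point, J = [[18.0000, -4.0000], [11.419395, -1.0000]] (det J = 27.677582).
Solving J·Δ = −F gives Δ = (1.3465, 4.5593).
Then the next iterate is (s, t)₁ = (0.3465, 7.0593).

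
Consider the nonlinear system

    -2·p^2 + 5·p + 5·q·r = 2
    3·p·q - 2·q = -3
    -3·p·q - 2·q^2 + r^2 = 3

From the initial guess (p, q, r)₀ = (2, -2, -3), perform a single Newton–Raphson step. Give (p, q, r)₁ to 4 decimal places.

(1.7634, -1.1049, -1.2716)

At (2, -2, -3): F = (30.0000, -5.0000, 10.0000).
Jacobian J = [[-4·p + 5, 5·r, 5·q], [3·q, 3·p - 2, 0], [-3·q, -3·p - 4·q, 2·r]].
At the point, J = [[-3.0000, -15.0000, -10.0000], [-6.0000, 4.0000, 0.0000], [6.0000, 2.0000, -6.0000]] (det J = 972.0000).
Solving J·Δ = −F gives Δ = (-0.2366, 0.8951, 1.7284).
Then the next iterate is (p, q, r)₁ = (1.7634, -1.1049, -1.2716).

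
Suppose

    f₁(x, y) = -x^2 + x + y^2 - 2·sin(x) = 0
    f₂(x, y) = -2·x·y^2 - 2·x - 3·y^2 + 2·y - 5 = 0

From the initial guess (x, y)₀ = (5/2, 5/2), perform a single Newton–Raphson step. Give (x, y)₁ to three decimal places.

(1.122, 1.579)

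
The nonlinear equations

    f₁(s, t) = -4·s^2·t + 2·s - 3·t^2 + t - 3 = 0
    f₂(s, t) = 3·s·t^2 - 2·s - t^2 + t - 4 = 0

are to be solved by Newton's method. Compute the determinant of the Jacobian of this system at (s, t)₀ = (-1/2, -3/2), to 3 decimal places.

J = [[-8·s·t + 2, -4·s^2 - 6·t + 1], [3·t^2 - 2, 6·s·t - 2·t + 1]].
At the point, J = [[-4.000, 9.000], [4.750, 8.500]].
det J = -76.750.

-76.750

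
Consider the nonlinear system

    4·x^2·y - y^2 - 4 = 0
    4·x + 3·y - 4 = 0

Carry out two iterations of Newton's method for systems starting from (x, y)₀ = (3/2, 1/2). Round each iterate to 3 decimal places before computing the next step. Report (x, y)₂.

(-2.655, 4.873)

At (3/2, 1/2): F = (0.250, 3.500).
Jacobian J = [[8·x·y, 4·x^2 - 2·y], [4, 3]].
At the point, J = [[6.000, 8.000], [4.000, 3.000]] (det J = -14.000).
Solving J·Δ = −F gives Δ = (-1.946, 1.429).
Then the next iterate is (x, y)₁ = (-0.446, 1.929).
Round to (-0.446, 1.929) and repeat: F = (-6.18621, 0.003), J = [[-6.88267, -3.06234], [4.000, 3.000]].
Δ = (-2.209, 2.944), so (x, y)₂ = (-2.655, 4.873).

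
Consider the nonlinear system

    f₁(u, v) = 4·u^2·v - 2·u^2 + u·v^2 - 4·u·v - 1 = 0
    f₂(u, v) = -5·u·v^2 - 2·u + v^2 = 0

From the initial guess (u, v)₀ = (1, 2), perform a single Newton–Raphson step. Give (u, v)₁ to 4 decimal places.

(2.4000, -1.0500)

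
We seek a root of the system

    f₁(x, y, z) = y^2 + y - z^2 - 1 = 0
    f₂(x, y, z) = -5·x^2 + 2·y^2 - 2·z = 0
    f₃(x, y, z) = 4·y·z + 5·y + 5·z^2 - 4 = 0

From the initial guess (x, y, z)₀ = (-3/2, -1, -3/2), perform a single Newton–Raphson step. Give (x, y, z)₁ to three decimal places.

At (-3/2, -1, -3/2): F = (-3.250, -6.250, 8.250).
Jacobian J = [[0, 2·y + 1, -2·z], [-10·x, 4·y, -2], [0, 4·z + 5, 4·y + 10·z]].
At the point, J = [[0.000, -1.000, 3.000], [15.000, -4.000, -2.000], [0.000, -1.000, -19.000]] (det J = -330.000).
Solving J·Δ = −F gives Δ = (0.038, -1.682, 0.523).
Then the next iterate is (x, y, z)₁ = (-1.462, -2.682, -0.977).

(-1.462, -2.682, -0.977)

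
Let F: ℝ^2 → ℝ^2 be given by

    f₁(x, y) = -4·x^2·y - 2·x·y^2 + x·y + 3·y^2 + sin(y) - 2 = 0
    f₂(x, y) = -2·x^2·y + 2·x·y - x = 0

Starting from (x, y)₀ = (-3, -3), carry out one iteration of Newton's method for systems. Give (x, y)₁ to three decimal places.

(-1.702, -2.200)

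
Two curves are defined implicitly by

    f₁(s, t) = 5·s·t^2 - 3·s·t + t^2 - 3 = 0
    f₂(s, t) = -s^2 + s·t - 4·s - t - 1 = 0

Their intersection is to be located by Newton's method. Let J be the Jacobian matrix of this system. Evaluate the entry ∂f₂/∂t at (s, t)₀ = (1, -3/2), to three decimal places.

∂f₂/∂t = s - 1.
At (1, -3/2) this is 0.000.

0.000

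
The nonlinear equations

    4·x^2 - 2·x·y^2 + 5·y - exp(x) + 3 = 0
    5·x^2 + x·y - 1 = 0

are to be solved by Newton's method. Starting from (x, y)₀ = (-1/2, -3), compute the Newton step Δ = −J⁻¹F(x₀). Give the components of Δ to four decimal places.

(-0.9243, 18.2891)

At (-1/2, -3): F = (-2.606531, 1.7500).
Jacobian J = [[8·x - 2·y^2 - exp(x), -4·x·y + 5], [10·x + y, x]].
At the point, J = [[-22.606531, -1.0000], [-8.0000, -0.5000]] (det J = 3.303265).
Solving J·Δ = −F gives Δ = (-0.9243, 18.2891).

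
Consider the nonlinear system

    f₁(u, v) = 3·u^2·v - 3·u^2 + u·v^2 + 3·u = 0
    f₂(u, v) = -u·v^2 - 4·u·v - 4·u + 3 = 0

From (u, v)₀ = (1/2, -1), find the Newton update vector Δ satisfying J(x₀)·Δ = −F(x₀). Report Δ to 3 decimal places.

(-0.071, 2.571)

At (1/2, -1): F = (0.500, 2.500).
Jacobian J = [[6·u·v - 6·u + v^2 + 3, 3·u^2 + 2·u·v], [-v^2 - 4·v - 4, -2·u·v - 4·u]].
At the point, J = [[-2.000, -0.250], [-1.000, -1.000]] (det J = 1.750).
Solving J·Δ = −F gives Δ = (-0.071, 2.571).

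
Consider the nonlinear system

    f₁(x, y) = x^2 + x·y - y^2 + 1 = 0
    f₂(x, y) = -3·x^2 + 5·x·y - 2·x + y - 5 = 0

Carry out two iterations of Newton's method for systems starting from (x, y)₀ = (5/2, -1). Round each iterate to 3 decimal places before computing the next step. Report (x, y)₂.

(-0.192, -0.258)

At (5/2, -1): F = (3.750, -42.250).
Jacobian J = [[2·x + y, x - 2·y], [-6·x + 5·y - 2, 5·x + 1]].
At the point, J = [[4.000, 4.500], [-22.000, 13.500]] (det J = 153.000).
Solving J·Δ = −F gives Δ = (-1.574, 0.565).
Then the next iterate is (x, y)₁ = (0.926, -0.435).
Round to (0.926, -0.435) and repeat: F = (1.26544, -11.87348), J = [[1.417, 1.796], [-9.731, 5.630]].
Δ = (-1.118, 0.177), so (x, y)₂ = (-0.192, -0.258).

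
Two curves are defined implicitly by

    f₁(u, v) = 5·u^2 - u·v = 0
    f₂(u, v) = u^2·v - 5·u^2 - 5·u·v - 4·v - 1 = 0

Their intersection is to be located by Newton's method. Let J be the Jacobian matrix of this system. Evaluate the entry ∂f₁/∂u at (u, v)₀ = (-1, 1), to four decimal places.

∂f₁/∂u = 10·u - v.
At (-1, 1) this is -11.0000.

-11.0000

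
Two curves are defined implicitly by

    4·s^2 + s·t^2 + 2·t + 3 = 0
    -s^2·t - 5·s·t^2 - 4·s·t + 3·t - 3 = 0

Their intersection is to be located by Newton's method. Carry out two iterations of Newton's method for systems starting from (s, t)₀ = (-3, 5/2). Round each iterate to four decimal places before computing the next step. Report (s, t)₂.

(0.3428, 1.9048)

At (-3, 5/2): F = (25.2500, 105.7500).
Jacobian J = [[8·s + t^2, 2·s·t + 2], [-2·s·t - 5·t^2 - 4·t, -s^2 - 10·s·t - 4·s + 3]].
At the point, J = [[-17.7500, -13.0000], [-26.2500, 81.0000]] (det J = -1779.0000).
Solving J·Δ = −F gives Δ = (1.9224, -0.6825).
Then the next iterate is (s, t)₁ = (-1.0776, 1.8175).
Round to (-1.0776, 1.8175) and repeat: F = (7.720244, 25.974346), J = [[-5.317494, -1.917076], [-19.869455, 25.734558]].
Δ = (1.4204, 0.0873), so (s, t)₂ = (0.3428, 1.9048).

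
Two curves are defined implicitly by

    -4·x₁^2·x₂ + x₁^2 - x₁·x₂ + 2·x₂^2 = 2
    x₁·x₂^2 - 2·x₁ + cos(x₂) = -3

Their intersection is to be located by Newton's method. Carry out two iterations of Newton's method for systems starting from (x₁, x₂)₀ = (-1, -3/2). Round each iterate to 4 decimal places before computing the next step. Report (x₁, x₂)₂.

(-0.7148, -1.9189)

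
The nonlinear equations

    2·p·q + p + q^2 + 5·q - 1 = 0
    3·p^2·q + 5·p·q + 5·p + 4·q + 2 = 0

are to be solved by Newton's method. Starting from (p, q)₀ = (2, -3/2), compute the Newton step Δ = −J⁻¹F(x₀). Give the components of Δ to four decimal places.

(1.4718, 2.1989)

At (2, -3/2): F = (-10.2500, -27.0000).
Jacobian J = [[2·q + 1, 2·p + 2·q + 5], [6·p·q + 5·q + 5, 3·p^2 + 5·p + 4]].
At the point, J = [[-2.0000, 6.0000], [-20.5000, 26.0000]] (det J = 71.0000).
Solving J·Δ = −F gives Δ = (1.4718, 2.1989).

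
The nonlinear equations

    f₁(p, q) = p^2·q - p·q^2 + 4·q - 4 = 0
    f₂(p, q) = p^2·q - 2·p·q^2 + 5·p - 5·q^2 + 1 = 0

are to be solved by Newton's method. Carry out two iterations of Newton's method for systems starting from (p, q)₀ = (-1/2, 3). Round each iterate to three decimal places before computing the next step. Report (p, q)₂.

At (-1/2, 3): F = (13.250, -36.750).
Jacobian J = [[2·p·q - q^2, p^2 - 2·p·q + 4], [2·p·q - 2·q^2 + 5, p^2 - 4·p·q - 10·q]].
At the point, J = [[-12.000, 7.250], [-16.000, -23.750]] (det J = 401.000).
Solving J·Δ = −F gives Δ = (0.120, -1.628).
Then the next iterate is (p, q)₁ = (-0.380, 1.372).
Round to (-0.380, 1.372) and repeat: F = (2.40142, -8.68319), J = [[-2.92510, 5.18712], [0.19251, -11.49016]].
Δ = (-0.535, -0.765), so (p, q)₂ = (-0.915, 0.607).

(-0.915, 0.607)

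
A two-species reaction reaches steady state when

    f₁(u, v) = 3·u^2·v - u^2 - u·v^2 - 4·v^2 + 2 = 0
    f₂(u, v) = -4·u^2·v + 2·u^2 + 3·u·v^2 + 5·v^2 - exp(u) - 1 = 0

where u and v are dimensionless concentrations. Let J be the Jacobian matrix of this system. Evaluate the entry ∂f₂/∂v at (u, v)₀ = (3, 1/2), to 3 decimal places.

∂f₂/∂v = -4·u^2 + 6·u·v + 10·v.
At (3, 1/2) this is -22.000.

-22.000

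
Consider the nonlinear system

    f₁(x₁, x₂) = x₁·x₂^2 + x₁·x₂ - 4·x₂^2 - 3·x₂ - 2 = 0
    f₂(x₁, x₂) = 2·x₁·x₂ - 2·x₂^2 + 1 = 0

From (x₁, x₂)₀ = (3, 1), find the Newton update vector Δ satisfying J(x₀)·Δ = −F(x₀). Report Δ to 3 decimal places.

(-0.500, -2.000)

At (3, 1): F = (-3.000, 5.000).
Jacobian J = [[x₂^2 + x₂, 2·x₁·x₂ + x₁ - 8·x₂ - 3], [2·x₂, 2·x₁ - 4·x₂]].
At the point, J = [[2.000, -2.000], [2.000, 2.000]] (det J = 8.000).
Solving J·Δ = −F gives Δ = (-0.500, -2.000).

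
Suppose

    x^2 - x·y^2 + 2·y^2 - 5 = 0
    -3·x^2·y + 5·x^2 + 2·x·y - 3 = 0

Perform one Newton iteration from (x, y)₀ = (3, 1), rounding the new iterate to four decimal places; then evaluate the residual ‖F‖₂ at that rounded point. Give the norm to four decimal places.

At (3, 1): F = (3.0000, 21.0000).
Jacobian J = [[2·x - y^2, -2·x·y + 4·y], [-6·x·y + 10·x + 2·y, -3·x^2 + 2·x]].
At the point, J = [[5.0000, -2.0000], [14.0000, -21.0000]] (det J = -77.0000).
Solving J·Δ = −F gives Δ = (-0.2727, 0.8182).
Then the next iterate is (x, y)₁ = (2.7273, 1.8182).
Re-evaluating at (2.7273, 1.8182): F = (0.033820, 3.536164), so ‖F‖₂ = 3.5363.

3.5363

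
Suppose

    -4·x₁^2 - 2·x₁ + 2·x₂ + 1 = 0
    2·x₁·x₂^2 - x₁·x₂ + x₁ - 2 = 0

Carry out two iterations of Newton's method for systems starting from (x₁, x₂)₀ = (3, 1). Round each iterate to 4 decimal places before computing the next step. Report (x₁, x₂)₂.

At (3, 1): F = (-39.0000, 4.0000).
Jacobian J = [[-8·x₁ - 2, 2], [2·x₂^2 - x₂ + 1, 4·x₁·x₂ - x₁]].
At the point, J = [[-26.0000, 2.0000], [2.0000, 9.0000]] (det J = -238.0000).
Solving J·Δ = −F gives Δ = (-1.5084, -0.1092).
Then the next iterate is (x₁, x₂)₁ = (1.4916, 0.8908).
Round to (1.4916, 0.8908) and repeat: F = (-9.101082, 0.530125), J = [[-13.9328, 2.0000], [1.696249, 3.823269]].
Δ = (-0.6328, 0.1421), so (x₁, x₂)₂ = (0.8588, 1.0329).

(0.8588, 1.0329)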